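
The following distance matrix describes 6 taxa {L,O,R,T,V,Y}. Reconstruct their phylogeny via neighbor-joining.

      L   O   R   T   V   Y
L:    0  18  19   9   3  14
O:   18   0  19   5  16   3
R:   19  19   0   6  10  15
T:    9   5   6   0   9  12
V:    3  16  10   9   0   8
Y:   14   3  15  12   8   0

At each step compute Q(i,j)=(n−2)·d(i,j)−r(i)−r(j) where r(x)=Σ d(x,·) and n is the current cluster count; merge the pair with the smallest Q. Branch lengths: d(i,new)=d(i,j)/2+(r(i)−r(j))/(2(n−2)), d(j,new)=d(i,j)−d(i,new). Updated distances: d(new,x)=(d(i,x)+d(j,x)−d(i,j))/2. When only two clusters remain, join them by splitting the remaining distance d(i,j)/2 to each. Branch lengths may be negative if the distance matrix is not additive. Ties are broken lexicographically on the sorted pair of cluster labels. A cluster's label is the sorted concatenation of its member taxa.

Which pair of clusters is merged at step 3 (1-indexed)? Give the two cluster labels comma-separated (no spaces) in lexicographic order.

LV,OY

1. join O+Y (d=3, Q=-101) ⇒ OY; edges |O|=21/8, |Y|=3/8
  updated: d(L,OY)=29/2, d(OY,R)=31/2, d(OY,T)=7, d(OY,V)=21/2
2. join L+V (d=3, Q=-69) ⇒ LV; edges |L|=11/3, |V|=-2/3
  updated: d(LV,OY)=11, d(LV,R)=13, d(LV,T)=15/2
3. join LV+OY (d=11, Q=-43) ⇒ LOVY; edges |LV|=5, |OY|=6
  updated: d(LOVY,R)=35/4, d(LOVY,T)=7/4
4. join LOVY+R (d=35/4, Q=-33/2) ⇒ LORVY; edges |LOVY|=9/4, |R|=13/2
  updated: d(LORVY,T)=-1/2
5. join LORVY+T (d=-1/2) ⇒ LORTVY; edges |LORVY|=-1/4, |T|=-1/4
final tree: ((((L:11/3,V:-2/3):5,(O:21/8,Y:3/8):6):9/4,R:13/2):-1/4,T:-1/4)
total length: 101/4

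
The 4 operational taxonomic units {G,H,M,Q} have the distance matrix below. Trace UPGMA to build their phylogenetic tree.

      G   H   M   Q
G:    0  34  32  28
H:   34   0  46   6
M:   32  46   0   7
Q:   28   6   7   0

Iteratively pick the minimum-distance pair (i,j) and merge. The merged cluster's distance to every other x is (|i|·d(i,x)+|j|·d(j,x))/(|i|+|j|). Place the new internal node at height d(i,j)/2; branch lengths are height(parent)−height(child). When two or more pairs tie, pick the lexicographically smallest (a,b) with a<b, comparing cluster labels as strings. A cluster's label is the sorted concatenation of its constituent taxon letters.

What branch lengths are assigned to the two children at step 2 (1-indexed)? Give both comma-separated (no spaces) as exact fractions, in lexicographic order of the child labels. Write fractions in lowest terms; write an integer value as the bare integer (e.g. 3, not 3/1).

41/4,53/4

1. join H+Q (d=6) ⇒ HQ; edges |H|=3, |Q|=3
  updated: d(G,HQ)=31, d(HQ,M)=53/2
2. join HQ+M (d=53/2) ⇒ HMQ; edges |HQ|=41/4, |M|=53/4
  updated: d(G,HMQ)=94/3
3. join G+HMQ (d=94/3) ⇒ GHMQ; edges |G|=47/3, |HMQ|=29/12
final tree: (G:47/3,((H:3,Q:3):41/4,M:53/4):29/12)
total length: 571/12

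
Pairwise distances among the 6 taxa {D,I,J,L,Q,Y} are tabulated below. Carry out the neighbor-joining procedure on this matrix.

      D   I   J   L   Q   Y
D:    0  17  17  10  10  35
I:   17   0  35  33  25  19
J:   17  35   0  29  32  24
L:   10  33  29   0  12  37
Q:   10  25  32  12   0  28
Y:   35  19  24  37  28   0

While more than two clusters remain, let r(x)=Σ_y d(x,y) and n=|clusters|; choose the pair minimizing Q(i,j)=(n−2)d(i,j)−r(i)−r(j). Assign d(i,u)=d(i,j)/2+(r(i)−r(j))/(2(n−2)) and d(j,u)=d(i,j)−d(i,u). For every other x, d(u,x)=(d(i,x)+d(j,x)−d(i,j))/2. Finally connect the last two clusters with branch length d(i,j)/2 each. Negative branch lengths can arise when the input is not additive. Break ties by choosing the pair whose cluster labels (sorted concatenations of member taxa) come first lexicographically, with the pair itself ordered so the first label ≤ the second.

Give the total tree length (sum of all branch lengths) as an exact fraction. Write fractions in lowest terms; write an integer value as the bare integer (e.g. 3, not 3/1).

981/16

iteration 1: select I,Y (d=19, Q=-196); attach at lengths (31/4, 45/4); label the merged cluster IY
  updated: d(D,IY)=33/2, d(IY,J)=20, d(IY,L)=51/2, d(IY,Q)=17
iteration 2: select IY,J (d=20, Q=-117); attach at lengths (41/6, 79/6); label the merged cluster IJY
  updated: d(D,IJY)=27/4, d(IJY,L)=69/4, d(IJY,Q)=29/2
iteration 3: select D,IJY (d=27/4, Q=-207/4); attach at lengths (7/16, 101/16); label the merged cluster DIJY
  updated: d(DIJY,L)=41/4, d(DIJY,Q)=71/8
iteration 4: select DIJY,L (d=41/4, Q=-249/8); attach at lengths (57/16, 107/16); label the merged cluster DIJLY
  updated: d(DIJLY,Q)=85/16
iteration 5: select DIJLY,Q (d=85/16); attach at lengths (85/32, 85/32); label the merged cluster DIJLQY
final tree: (((D:7/16,((I:31/4,Y:45/4):41/6,J:79/6):101/16):57/16,L:107/16):85/32,Q:85/32)
total length: 981/16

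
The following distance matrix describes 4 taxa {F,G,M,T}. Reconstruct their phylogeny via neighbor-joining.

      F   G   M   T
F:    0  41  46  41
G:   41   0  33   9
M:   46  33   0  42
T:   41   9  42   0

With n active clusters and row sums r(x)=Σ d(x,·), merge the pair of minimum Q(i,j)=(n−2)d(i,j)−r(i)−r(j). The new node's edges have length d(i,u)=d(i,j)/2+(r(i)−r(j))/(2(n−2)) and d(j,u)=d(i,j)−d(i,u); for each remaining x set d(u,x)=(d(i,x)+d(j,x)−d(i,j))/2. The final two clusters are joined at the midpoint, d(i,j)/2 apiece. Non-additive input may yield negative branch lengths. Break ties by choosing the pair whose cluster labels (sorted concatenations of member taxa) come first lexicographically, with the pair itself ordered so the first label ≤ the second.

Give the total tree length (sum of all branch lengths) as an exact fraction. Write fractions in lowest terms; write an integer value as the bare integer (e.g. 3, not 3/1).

step 1: merge (F,M) at d=46, Q=-157; branch lengths F→99/4, M→85/4; new cluster FM
  updated: d(FM,G)=14, d(FM,T)=37/2
step 2: merge (FM,G) at d=14, Q=-83/2; branch lengths FM→47/4, G→9/4; new cluster FGM
  updated: d(FGM,T)=27/4
step 3: merge (FGM,T) at d=27/4; branch lengths FGM→27/8, T→27/8; new cluster FGMT
final tree: (((F:99/4,M:85/4):47/4,G:9/4):27/8,T:27/8)
total length: 267/4

267/4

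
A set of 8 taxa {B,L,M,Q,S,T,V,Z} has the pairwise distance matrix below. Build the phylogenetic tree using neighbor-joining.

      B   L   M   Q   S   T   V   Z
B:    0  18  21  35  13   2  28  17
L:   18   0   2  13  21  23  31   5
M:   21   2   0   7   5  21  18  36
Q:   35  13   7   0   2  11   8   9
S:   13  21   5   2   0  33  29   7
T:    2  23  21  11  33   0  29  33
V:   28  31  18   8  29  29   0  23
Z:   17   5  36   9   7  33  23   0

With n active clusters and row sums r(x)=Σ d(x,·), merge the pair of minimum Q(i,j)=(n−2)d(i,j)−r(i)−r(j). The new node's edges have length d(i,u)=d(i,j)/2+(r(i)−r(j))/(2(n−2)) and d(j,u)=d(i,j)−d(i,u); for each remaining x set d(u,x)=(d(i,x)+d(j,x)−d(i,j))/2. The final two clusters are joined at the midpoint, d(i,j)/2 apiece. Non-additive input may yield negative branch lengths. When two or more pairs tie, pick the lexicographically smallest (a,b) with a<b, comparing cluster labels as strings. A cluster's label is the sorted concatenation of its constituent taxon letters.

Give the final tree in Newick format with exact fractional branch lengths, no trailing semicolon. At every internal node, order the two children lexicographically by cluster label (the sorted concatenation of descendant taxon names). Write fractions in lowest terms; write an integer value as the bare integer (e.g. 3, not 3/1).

step 1: merge (B,T) at d=2, Q=-274; branch lengths B→-1/2, T→5/2; new cluster BT
  updated: d(BT,L)=39/2, d(BT,M)=20, d(BT,Q)=22, d(BT,S)=22, d(BT,V)=55/2, d(BT,Z)=24
step 2: merge (L,Z) at d=5, Q=-341/2; branch lengths L→5/4, Z→15/4; new cluster LZ
  updated: d(BT,LZ)=77/4, d(LZ,M)=33/2, d(LZ,Q)=17/2, d(LZ,S)=23/2, d(LZ,V)=49/2
step 3: merge (Q,V) at d=8, Q=-245/2; branch lengths Q→-55/16, V→183/16; new cluster QV
  updated: d(BT,QV)=83/4, d(LZ,QV)=25/2, d(M,QV)=17/2, d(QV,S)=23/2
step 4: merge (M,S) at d=5, Q=-85; branch lengths M→5/2, S→5/2; new cluster MS
  updated: d(BT,MS)=37/2, d(LZ,MS)=23/2, d(MS,QV)=15/2
step 5: merge (BT,LZ) at d=77/4, Q=-253/4; branch lengths BT→215/16, LZ→93/16; new cluster BLTZ
  updated: d(BLTZ,MS)=43/8, d(BLTZ,QV)=7
step 6: merge (BLTZ,MS) at d=43/8, Q=-159/8; branch lengths BLTZ→39/16, MS→47/16; new cluster BLMSTZ
  updated: d(BLMSTZ,QV)=73/16
step 7: merge (BLMSTZ,QV) at d=73/16; branch lengths BLMSTZ→73/32, QV→73/32; new cluster BLMQSTVZ
final tree: ((((B:-1/2,T:5/2):215/16,(L:5/4,Z:15/4):93/16):39/16,(M:5/2,S:5/2):47/16):73/32,(Q:-55/16,V:183/16):73/32)
total length: 787/16

((((B:-1/2,T:5/2):215/16,(L:5/4,Z:15/4):93/16):39/16,(M:5/2,S:5/2):47/16):73/32,(Q:-55/16,V:183/16):73/32)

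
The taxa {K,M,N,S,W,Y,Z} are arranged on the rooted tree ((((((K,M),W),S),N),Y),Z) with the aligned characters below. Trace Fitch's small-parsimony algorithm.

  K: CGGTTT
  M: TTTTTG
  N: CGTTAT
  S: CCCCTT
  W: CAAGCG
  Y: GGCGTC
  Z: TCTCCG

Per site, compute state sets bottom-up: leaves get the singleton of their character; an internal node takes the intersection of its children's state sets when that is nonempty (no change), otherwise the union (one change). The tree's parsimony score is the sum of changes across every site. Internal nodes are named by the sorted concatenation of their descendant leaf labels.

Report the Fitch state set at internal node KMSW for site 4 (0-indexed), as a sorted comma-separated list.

T

KM@0: {C} ∪ {T} = {C,T} (union, +1)
KMW@0: {C,T} ∩ {C} = {C} (intersection, +0)
KMSW@0: {C} ∩ {C} = {C} (intersection, +0)
KMNSW@0: {C} ∩ {C} = {C} (intersection, +0)
KMNSWY@0: {C} ∪ {G} = {C,G} (union, +1)
KMNSWYZ@0: {C,G} ∪ {T} = {C,G,T} (union, +1)
KM@1: {G} ∪ {T} = {G,T} (union, +1)
KMW@1: {G,T} ∪ {A} = {A,G,T} (union, +1)
KMSW@1: {A,G,T} ∪ {C} = {A,C,G,T} (union, +1)
KMNSW@1: {A,C,G,T} ∩ {G} = {G} (intersection, +0)
KMNSWY@1: {G} ∩ {G} = {G} (intersection, +0)
KMNSWYZ@1: {G} ∪ {C} = {C,G} (union, +1)
KM@2: {G} ∪ {T} = {G,T} (union, +1)
KMW@2: {G,T} ∪ {A} = {A,G,T} (union, +1)
KMSW@2: {A,G,T} ∪ {C} = {A,C,G,T} (union, +1)
KMNSW@2: {A,C,G,T} ∩ {T} = {T} (intersection, +0)
KMNSWY@2: {T} ∪ {C} = {C,T} (union, +1)
KMNSWYZ@2: {C,T} ∩ {T} = {T} (intersection, +0)
KM@3: {T} ∩ {T} = {T} (intersection, +0)
KMW@3: {T} ∪ {G} = {G,T} (union, +1)
KMSW@3: {G,T} ∪ {C} = {C,G,T} (union, +1)
KMNSW@3: {C,G,T} ∩ {T} = {T} (intersection, +0)
KMNSWY@3: {T} ∪ {G} = {G,T} (union, +1)
KMNSWYZ@3: {G,T} ∪ {C} = {C,G,T} (union, +1)
KM@4: {T} ∩ {T} = {T} (intersection, +0)
KMW@4: {T} ∪ {C} = {C,T} (union, +1)
KMSW@4: {C,T} ∩ {T} = {T} (intersection, +0)
KMNSW@4: {T} ∪ {A} = {A,T} (union, +1)
KMNSWY@4: {A,T} ∩ {T} = {T} (intersection, +0)
KMNSWYZ@4: {T} ∪ {C} = {C,T} (union, +1)
KM@5: {T} ∪ {G} = {G,T} (union, +1)
KMW@5: {G,T} ∩ {G} = {G} (intersection, +0)
KMSW@5: {G} ∪ {T} = {G,T} (union, +1)
KMNSW@5: {G,T} ∩ {T} = {T} (intersection, +0)
KMNSWY@5: {T} ∪ {C} = {C,T} (union, +1)
KMNSWYZ@5: {C,T} ∪ {G} = {C,G,T} (union, +1)
per-site changes: [3, 4, 4, 4, 3, 4]; total = 22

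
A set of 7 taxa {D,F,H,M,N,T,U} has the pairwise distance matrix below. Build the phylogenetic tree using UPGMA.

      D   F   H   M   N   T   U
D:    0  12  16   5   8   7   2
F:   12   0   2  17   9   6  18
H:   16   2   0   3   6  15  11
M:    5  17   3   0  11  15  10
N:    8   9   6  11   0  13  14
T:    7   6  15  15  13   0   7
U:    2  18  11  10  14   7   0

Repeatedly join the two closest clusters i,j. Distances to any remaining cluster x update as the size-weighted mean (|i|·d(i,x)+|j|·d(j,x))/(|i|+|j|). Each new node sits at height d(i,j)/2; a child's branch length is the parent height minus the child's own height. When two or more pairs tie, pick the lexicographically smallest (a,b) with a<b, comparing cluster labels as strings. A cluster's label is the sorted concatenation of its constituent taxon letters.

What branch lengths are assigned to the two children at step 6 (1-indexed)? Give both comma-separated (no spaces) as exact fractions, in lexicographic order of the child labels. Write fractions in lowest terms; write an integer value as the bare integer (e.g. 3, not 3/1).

step 1: merge (D,U) at d=2; branch lengths D→1, U→1; new cluster DU
  updated: d(DU,F)=15, d(DU,H)=27/2, d(DU,M)=15/2, d(DU,N)=11, d(DU,T)=7
step 2: merge (F,H) at d=2; branch lengths F→1, H→1; new cluster FH
  updated: d(DU,FH)=57/4, d(FH,M)=10, d(FH,N)=15/2, d(FH,T)=21/2
step 3: merge (DU,T) at d=7; branch lengths DU→5/2, T→7/2; new cluster DTU
  updated: d(DTU,FH)=13, d(DTU,M)=10, d(DTU,N)=35/3
step 4: merge (FH,N) at d=15/2; branch lengths FH→11/4, N→15/4; new cluster FHN
  updated: d(DTU,FHN)=113/9, d(FHN,M)=31/3
step 5: merge (DTU,M) at d=10; branch lengths DTU→3/2, M→5; new cluster DMTU
  updated: d(DMTU,FHN)=12
step 6: merge (DMTU,FHN) at d=12; branch lengths DMTU→1, FHN→9/4; new cluster DFHMNTU
final tree: ((((D:1,U:1):5/2,T:7/2):3/2,M:5):1,((F:1,H:1):11/4,N:15/4):9/4)
total length: 105/4

1,9/4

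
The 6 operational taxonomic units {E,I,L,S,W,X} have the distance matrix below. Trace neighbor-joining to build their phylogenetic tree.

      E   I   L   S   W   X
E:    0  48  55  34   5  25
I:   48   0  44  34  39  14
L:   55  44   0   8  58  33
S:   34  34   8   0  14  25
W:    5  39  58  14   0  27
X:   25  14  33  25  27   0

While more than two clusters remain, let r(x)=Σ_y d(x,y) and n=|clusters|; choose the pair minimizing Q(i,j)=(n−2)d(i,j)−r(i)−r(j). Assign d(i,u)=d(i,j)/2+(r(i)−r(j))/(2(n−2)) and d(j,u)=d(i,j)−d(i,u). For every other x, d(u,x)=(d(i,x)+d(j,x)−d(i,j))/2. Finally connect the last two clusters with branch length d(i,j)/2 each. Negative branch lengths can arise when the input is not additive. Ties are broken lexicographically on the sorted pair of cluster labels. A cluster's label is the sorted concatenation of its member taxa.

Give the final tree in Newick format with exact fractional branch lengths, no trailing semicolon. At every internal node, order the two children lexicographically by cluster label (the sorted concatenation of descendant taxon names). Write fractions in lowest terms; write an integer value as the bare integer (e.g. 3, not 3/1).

1. join E+W (d=5, Q=-290) ⇒ EW; edges |E|=11/2, |W|=-1/2
  updated: d(EW,I)=41, d(EW,L)=54, d(EW,S)=43/2, d(EW,X)=47/2
2. join L+S (d=8, Q=-407/2) ⇒ LS; edges |L|=149/12, |S|=-53/12
  updated: d(EW,LS)=135/4, d(I,LS)=35, d(LS,X)=25
3. join EW+LS (d=135/4, Q=-249/2) ⇒ ELSW; edges |EW|=18, |LS|=63/4
  updated: d(ELSW,I)=169/8, d(ELSW,X)=59/8
4. join ELSW+I (d=169/8, Q=-85/2) ⇒ EILSW; edges |ELSW|=29/4, |I|=111/8
  updated: d(EILSW,X)=1/8
5. join EILSW+X (d=1/8) ⇒ EILSWX; edges |EILSW|=1/16, |X|=1/16
final tree: ((((E:11/2,W:-1/2):18,(L:149/12,S:-53/12):63/4):29/4,I:111/8):1/16,X:1/16)
total length: 68

((((E:11/2,W:-1/2):18,(L:149/12,S:-53/12):63/4):29/4,I:111/8):1/16,X:1/16)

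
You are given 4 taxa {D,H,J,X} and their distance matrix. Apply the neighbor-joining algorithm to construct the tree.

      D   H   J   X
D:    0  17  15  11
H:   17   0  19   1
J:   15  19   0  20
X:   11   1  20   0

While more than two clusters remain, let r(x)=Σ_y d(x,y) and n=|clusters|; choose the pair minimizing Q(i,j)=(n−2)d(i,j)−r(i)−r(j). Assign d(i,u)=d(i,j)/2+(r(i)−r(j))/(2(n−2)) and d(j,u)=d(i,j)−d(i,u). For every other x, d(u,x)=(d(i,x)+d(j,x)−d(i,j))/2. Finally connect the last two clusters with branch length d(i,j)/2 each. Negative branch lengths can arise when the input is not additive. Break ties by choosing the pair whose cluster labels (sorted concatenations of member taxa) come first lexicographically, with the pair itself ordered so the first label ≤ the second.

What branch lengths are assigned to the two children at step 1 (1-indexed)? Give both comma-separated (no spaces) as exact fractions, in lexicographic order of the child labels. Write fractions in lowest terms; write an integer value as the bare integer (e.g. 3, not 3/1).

19/4,41/4

1. join D+J (d=15, Q=-67) ⇒ DJ; edges |D|=19/4, |J|=41/4
  updated: d(DJ,H)=21/2, d(DJ,X)=8
2. join DJ+H (d=21/2, Q=-39/2) ⇒ DHJ; edges |DJ|=35/4, |H|=7/4
  updated: d(DHJ,X)=-3/4
3. join DHJ+X (d=-3/4) ⇒ DHJX; edges |DHJ|=-3/8, |X|=-3/8
final tree: (((D:19/4,J:41/4):35/4,H:7/4):-3/8,X:-3/8)
total length: 99/4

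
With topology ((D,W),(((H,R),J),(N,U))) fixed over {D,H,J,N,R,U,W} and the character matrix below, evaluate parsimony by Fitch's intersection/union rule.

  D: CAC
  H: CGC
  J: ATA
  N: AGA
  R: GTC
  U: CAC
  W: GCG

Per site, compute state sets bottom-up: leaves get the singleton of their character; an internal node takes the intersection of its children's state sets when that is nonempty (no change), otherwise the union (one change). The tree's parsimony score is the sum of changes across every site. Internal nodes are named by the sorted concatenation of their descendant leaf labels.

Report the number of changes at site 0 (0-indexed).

4

[col 0] DW: children D:{C}, W:{G} ∪→ {C,G}; cost 1
[col 0] HR: children H:{C}, R:{G} ∪→ {C,G}; cost 1
[col 0] HJR: children HR:{C,G}, J:{A} ∪→ {A,C,G}; cost 1
[col 0] NU: children N:{A}, U:{C} ∪→ {A,C}; cost 1
[col 0] HJNRU: children HJR:{A,C,G}, NU:{A,C} ∩→ {A,C}; cost 0
[col 0] DHJNRUW: children DW:{C,G}, HJNRU:{A,C} ∩→ {C}; cost 0
[col 1] DW: children D:{A}, W:{C} ∪→ {A,C}; cost 1
[col 1] HR: children H:{G}, R:{T} ∪→ {G,T}; cost 1
[col 1] HJR: children HR:{G,T}, J:{T} ∩→ {T}; cost 0
[col 1] NU: children N:{G}, U:{A} ∪→ {A,G}; cost 1
[col 1] HJNRU: children HJR:{T}, NU:{A,G} ∪→ {A,G,T}; cost 1
[col 1] DHJNRUW: children DW:{A,C}, HJNRU:{A,G,T} ∩→ {A}; cost 0
[col 2] DW: children D:{C}, W:{G} ∪→ {C,G}; cost 1
[col 2] HR: children H:{C}, R:{C} ∩→ {C}; cost 0
[col 2] HJR: children HR:{C}, J:{A} ∪→ {A,C}; cost 1
[col 2] NU: children N:{A}, U:{C} ∪→ {A,C}; cost 1
[col 2] HJNRU: children HJR:{A,C}, NU:{A,C} ∩→ {A,C}; cost 0
[col 2] DHJNRUW: children DW:{C,G}, HJNRU:{A,C} ∩→ {C}; cost 0
per-site changes: [4, 4, 3]; total = 11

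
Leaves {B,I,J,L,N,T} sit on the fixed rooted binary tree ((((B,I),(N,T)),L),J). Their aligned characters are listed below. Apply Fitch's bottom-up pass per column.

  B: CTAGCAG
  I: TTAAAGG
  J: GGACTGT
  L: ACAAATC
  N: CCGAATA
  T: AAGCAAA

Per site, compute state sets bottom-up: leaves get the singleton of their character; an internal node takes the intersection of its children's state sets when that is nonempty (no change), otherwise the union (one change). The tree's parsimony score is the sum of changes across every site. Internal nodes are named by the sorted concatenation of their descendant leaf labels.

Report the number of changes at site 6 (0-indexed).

[col 0] BI: children B:{C}, I:{T} ∪→ {C,T}; cost 1
[col 0] NT: children N:{C}, T:{A} ∪→ {A,C}; cost 1
[col 0] BINT: children BI:{C,T}, NT:{A,C} ∩→ {C}; cost 0
[col 0] BILNT: children BINT:{C}, L:{A} ∪→ {A,C}; cost 1
[col 0] BIJLNT: children BILNT:{A,C}, J:{G} ∪→ {A,C,G}; cost 1
[col 1] BI: children B:{T}, I:{T} ∩→ {T}; cost 0
[col 1] NT: children N:{C}, T:{A} ∪→ {A,C}; cost 1
[col 1] BINT: children BI:{T}, NT:{A,C} ∪→ {A,C,T}; cost 1
[col 1] BILNT: children BINT:{A,C,T}, L:{C} ∩→ {C}; cost 0
[col 1] BIJLNT: children BILNT:{C}, J:{G} ∪→ {C,G}; cost 1
[col 2] BI: children B:{A}, I:{A} ∩→ {A}; cost 0
[col 2] NT: children N:{G}, T:{G} ∩→ {G}; cost 0
[col 2] BINT: children BI:{A}, NT:{G} ∪→ {A,G}; cost 1
[col 2] BILNT: children BINT:{A,G}, L:{A} ∩→ {A}; cost 0
[col 2] BIJLNT: children BILNT:{A}, J:{A} ∩→ {A}; cost 0
[col 3] BI: children B:{G}, I:{A} ∪→ {A,G}; cost 1
[col 3] NT: children N:{A}, T:{C} ∪→ {A,C}; cost 1
[col 3] BINT: children BI:{A,G}, NT:{A,C} ∩→ {A}; cost 0
[col 3] BILNT: children BINT:{A}, L:{A} ∩→ {A}; cost 0
[col 3] BIJLNT: children BILNT:{A}, J:{C} ∪→ {A,C}; cost 1
[col 4] BI: children B:{C}, I:{A} ∪→ {A,C}; cost 1
[col 4] NT: children N:{A}, T:{A} ∩→ {A}; cost 0
[col 4] BINT: children BI:{A,C}, NT:{A} ∩→ {A}; cost 0
[col 4] BILNT: children BINT:{A}, L:{A} ∩→ {A}; cost 0
[col 4] BIJLNT: children BILNT:{A}, J:{T} ∪→ {A,T}; cost 1
[col 5] BI: children B:{A}, I:{G} ∪→ {A,G}; cost 1
[col 5] NT: children N:{T}, T:{A} ∪→ {A,T}; cost 1
[col 5] BINT: children BI:{A,G}, NT:{A,T} ∩→ {A}; cost 0
[col 5] BILNT: children BINT:{A}, L:{T} ∪→ {A,T}; cost 1
[col 5] BIJLNT: children BILNT:{A,T}, J:{G} ∪→ {A,G,T}; cost 1
[col 6] BI: children B:{G}, I:{G} ∩→ {G}; cost 0
[col 6] NT: children N:{A}, T:{A} ∩→ {A}; cost 0
[col 6] BINT: children BI:{G}, NT:{A} ∪→ {A,G}; cost 1
[col 6] BILNT: children BINT:{A,G}, L:{C} ∪→ {A,C,G}; cost 1
[col 6] BIJLNT: children BILNT:{A,C,G}, J:{T} ∪→ {A,C,G,T}; cost 1
per-site changes: [4, 3, 1, 3, 2, 4, 3]; total = 20

3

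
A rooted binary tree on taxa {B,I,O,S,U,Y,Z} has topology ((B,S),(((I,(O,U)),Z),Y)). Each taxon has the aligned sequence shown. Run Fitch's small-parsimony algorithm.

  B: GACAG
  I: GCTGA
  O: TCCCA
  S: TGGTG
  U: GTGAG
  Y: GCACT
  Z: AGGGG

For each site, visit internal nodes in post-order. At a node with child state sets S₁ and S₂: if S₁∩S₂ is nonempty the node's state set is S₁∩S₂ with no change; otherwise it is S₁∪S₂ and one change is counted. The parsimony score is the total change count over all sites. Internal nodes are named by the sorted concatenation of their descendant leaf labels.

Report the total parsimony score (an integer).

19

site 0, node BS: B={G} ∪ S={T} → {G,T} (+1)
site 0, node OU: O={T} ∪ U={G} → {G,T} (+1)
site 0, node IOU: I={G} ∩ OU={G,T} → {G} (+0)
site 0, node IOUZ: IOU={G} ∪ Z={A} → {A,G} (+1)
site 0, node IOUYZ: IOUZ={A,G} ∩ Y={G} → {G} (+0)
site 0, node BIOSUYZ: BS={G,T} ∩ IOUYZ={G} → {G} (+0)
site 1, node BS: B={A} ∪ S={G} → {A,G} (+1)
site 1, node OU: O={C} ∪ U={T} → {C,T} (+1)
site 1, node IOU: I={C} ∩ OU={C,T} → {C} (+0)
site 1, node IOUZ: IOU={C} ∪ Z={G} → {C,G} (+1)
site 1, node IOUYZ: IOUZ={C,G} ∩ Y={C} → {C} (+0)
site 1, node BIOSUYZ: BS={A,G} ∪ IOUYZ={C} → {A,C,G} (+1)
site 2, node BS: B={C} ∪ S={G} → {C,G} (+1)
site 2, node OU: O={C} ∪ U={G} → {C,G} (+1)
site 2, node IOU: I={T} ∪ OU={C,G} → {C,G,T} (+1)
site 2, node IOUZ: IOU={C,G,T} ∩ Z={G} → {G} (+0)
site 2, node IOUYZ: IOUZ={G} ∪ Y={A} → {A,G} (+1)
site 2, node BIOSUYZ: BS={C,G} ∩ IOUYZ={A,G} → {G} (+0)
site 3, node BS: B={A} ∪ S={T} → {A,T} (+1)
site 3, node OU: O={C} ∪ U={A} → {A,C} (+1)
site 3, node IOU: I={G} ∪ OU={A,C} → {A,C,G} (+1)
site 3, node IOUZ: IOU={A,C,G} ∩ Z={G} → {G} (+0)
site 3, node IOUYZ: IOUZ={G} ∪ Y={C} → {C,G} (+1)
site 3, node BIOSUYZ: BS={A,T} ∪ IOUYZ={C,G} → {A,C,G,T} (+1)
site 4, node BS: B={G} ∩ S={G} → {G} (+0)
site 4, node OU: O={A} ∪ U={G} → {A,G} (+1)
site 4, node IOU: I={A} ∩ OU={A,G} → {A} (+0)
site 4, node IOUZ: IOU={A} ∪ Z={G} → {A,G} (+1)
site 4, node IOUYZ: IOUZ={A,G} ∪ Y={T} → {A,G,T} (+1)
site 4, node BIOSUYZ: BS={G} ∩ IOUYZ={A,G,T} → {G} (+0)
per-site changes: [3, 4, 4, 5, 3]; total = 19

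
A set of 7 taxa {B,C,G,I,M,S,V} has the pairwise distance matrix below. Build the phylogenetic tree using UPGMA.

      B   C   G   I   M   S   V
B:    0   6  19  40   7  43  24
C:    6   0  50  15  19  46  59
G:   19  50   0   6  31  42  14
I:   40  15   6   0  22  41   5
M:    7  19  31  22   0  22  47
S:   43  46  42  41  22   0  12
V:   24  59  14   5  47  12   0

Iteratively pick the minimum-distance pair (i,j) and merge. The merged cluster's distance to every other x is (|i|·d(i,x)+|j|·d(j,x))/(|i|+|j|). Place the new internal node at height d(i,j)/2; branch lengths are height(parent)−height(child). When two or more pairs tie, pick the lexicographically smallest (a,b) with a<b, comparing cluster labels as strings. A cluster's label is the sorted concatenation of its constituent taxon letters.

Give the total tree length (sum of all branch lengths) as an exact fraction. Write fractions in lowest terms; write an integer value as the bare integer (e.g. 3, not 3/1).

1. join I+V (d=5) ⇒ IV; edges |I|=5/2, |V|=5/2
  updated: d(B,IV)=32, d(C,IV)=37, d(G,IV)=10, d(IV,M)=69/2, d(IV,S)=53/2
2. join B+C (d=6) ⇒ BC; edges |B|=3, |C|=3
  updated: d(BC,G)=69/2, d(BC,IV)=69/2, d(BC,M)=13, d(BC,S)=89/2
3. join G+IV (d=10) ⇒ GIV; edges |G|=5, |IV|=5/2
  updated: d(BC,GIV)=69/2, d(GIV,M)=100/3, d(GIV,S)=95/3
4. join BC+M (d=13) ⇒ BCM; edges |BC|=7/2, |M|=13/2
  updated: d(BCM,GIV)=307/9, d(BCM,S)=37
5. join GIV+S (d=95/3) ⇒ GISV; edges |GIV|=65/6, |S|=95/6
  updated: d(BCM,GISV)=209/6
6. join BCM+GISV (d=209/6) ⇒ BCGIMSV; edges |BCM|=131/12, |GISV|=19/12
final tree: (((B:3,C:3):7/2,M:13/2):131/12,((G:5,(I:5/2,V:5/2):5/2):65/6,S:95/6):19/12)
total length: 203/3

203/3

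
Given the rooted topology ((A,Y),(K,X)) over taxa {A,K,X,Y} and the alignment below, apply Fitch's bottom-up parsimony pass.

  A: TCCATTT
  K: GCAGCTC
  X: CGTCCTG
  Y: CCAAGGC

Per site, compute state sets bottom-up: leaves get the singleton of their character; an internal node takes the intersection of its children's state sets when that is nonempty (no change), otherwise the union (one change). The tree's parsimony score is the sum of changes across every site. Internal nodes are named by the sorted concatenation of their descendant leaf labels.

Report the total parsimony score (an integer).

[col 0] AY: children A:{T}, Y:{C} ∪→ {C,T}; cost 1
[col 0] KX: children K:{G}, X:{C} ∪→ {C,G}; cost 1
[col 0] AKXY: children AY:{C,T}, KX:{C,G} ∩→ {C}; cost 0
[col 1] AY: children A:{C}, Y:{C} ∩→ {C}; cost 0
[col 1] KX: children K:{C}, X:{G} ∪→ {C,G}; cost 1
[col 1] AKXY: children AY:{C}, KX:{C,G} ∩→ {C}; cost 0
[col 2] AY: children A:{C}, Y:{A} ∪→ {A,C}; cost 1
[col 2] KX: children K:{A}, X:{T} ∪→ {A,T}; cost 1
[col 2] AKXY: children AY:{A,C}, KX:{A,T} ∩→ {A}; cost 0
[col 3] AY: children A:{A}, Y:{A} ∩→ {A}; cost 0
[col 3] KX: children K:{G}, X:{C} ∪→ {C,G}; cost 1
[col 3] AKXY: children AY:{A}, KX:{C,G} ∪→ {A,C,G}; cost 1
[col 4] AY: children A:{T}, Y:{G} ∪→ {G,T}; cost 1
[col 4] KX: children K:{C}, X:{C} ∩→ {C}; cost 0
[col 4] AKXY: children AY:{G,T}, KX:{C} ∪→ {C,G,T}; cost 1
[col 5] AY: children A:{T}, Y:{G} ∪→ {G,T}; cost 1
[col 5] KX: children K:{T}, X:{T} ∩→ {T}; cost 0
[col 5] AKXY: children AY:{G,T}, KX:{T} ∩→ {T}; cost 0
[col 6] AY: children A:{T}, Y:{C} ∪→ {C,T}; cost 1
[col 6] KX: children K:{C}, X:{G} ∪→ {C,G}; cost 1
[col 6] AKXY: children AY:{C,T}, KX:{C,G} ∩→ {C}; cost 0
per-site changes: [2, 1, 2, 2, 2, 1, 2]; total = 12

12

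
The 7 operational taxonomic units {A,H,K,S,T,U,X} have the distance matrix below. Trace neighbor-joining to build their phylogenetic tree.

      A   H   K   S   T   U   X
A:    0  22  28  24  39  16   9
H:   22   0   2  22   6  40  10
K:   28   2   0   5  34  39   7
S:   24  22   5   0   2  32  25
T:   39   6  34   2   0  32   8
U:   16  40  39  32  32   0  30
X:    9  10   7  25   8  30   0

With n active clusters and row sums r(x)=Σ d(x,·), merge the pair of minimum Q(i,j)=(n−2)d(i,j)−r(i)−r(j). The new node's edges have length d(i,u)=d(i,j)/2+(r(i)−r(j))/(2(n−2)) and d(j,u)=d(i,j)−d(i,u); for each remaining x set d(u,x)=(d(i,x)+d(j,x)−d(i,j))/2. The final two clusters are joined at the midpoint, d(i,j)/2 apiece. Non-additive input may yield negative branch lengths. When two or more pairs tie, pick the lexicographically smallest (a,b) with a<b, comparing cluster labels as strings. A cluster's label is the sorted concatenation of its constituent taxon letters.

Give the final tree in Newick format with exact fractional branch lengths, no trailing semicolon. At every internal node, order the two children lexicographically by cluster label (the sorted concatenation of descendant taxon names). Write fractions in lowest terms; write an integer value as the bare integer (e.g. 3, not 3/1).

((((A:29/10,U:131/10):23/2,X:0):33/8,(H:1/6,K:11/6):11/2):37/8,(S:9/16,T:23/16):37/8)

step 1: merge (A,U) at d=16, Q=-247; branch lengths A→29/10, U→131/10; new cluster AU
  updated: d(AU,H)=23, d(AU,K)=51/2, d(AU,S)=20, d(AU,T)=55/2, d(AU,X)=23/2
step 2: merge (S,T) at d=2, Q=-287/2; branch lengths S→9/16, T→23/16; new cluster ST
  updated: d(AU,ST)=91/4, d(H,ST)=13, d(K,ST)=37/2, d(ST,X)=31/2
step 3: merge (H,K) at d=2, Q=-95; branch lengths H→1/6, K→11/6; new cluster HK
  updated: d(AU,HK)=93/4, d(HK,ST)=59/4, d(HK,X)=15/2
step 4: merge (AU,X) at d=23/2, Q=-69; branch lengths AU→23/2, X→0; new cluster AUX
  updated: d(AUX,HK)=77/8, d(AUX,ST)=107/8
step 5: merge (AUX,HK) at d=77/8, Q=-151/4; branch lengths AUX→33/8, HK→11/2; new cluster AHKUX
  updated: d(AHKUX,ST)=37/4
step 6: merge (AHKUX,ST) at d=37/4; branch lengths AHKUX→37/8, ST→37/8; new cluster AHKSTUX
final tree: ((((A:29/10,U:131/10):23/2,X:0):33/8,(H:1/6,K:11/6):11/2):37/8,(S:9/16,T:23/16):37/8)
total length: 403/8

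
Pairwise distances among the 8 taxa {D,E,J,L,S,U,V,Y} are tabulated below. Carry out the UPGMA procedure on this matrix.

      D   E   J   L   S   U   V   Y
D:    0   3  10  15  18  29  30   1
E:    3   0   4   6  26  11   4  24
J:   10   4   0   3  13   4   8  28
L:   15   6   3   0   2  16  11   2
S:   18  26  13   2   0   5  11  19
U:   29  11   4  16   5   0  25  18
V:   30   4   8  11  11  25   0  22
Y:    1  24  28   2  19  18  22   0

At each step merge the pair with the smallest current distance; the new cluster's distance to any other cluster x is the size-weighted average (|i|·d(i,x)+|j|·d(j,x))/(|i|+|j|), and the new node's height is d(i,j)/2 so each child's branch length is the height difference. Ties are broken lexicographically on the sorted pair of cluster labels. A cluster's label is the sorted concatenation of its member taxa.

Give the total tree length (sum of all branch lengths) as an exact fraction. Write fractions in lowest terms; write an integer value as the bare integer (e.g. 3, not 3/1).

iteration 1: select D,Y (d=1); attach at lengths (1/2, 1/2); label the merged cluster DY
  updated: d(DY,E)=27/2, d(DY,J)=19, d(DY,L)=17/2, d(DY,S)=37/2, d(DY,U)=47/2, d(DY,V)=26
iteration 2: select L,S (d=2); attach at lengths (1, 1); label the merged cluster LS
  updated: d(DY,LS)=27/2, d(E,LS)=16, d(J,LS)=8, d(LS,U)=21/2, d(LS,V)=11
iteration 3: select E,J (d=4); attach at lengths (2, 2); label the merged cluster EJ
  updated: d(DY,EJ)=65/4, d(EJ,LS)=12, d(EJ,U)=15/2, d(EJ,V)=6
iteration 4: select EJ,V (d=6); attach at lengths (1, 3); label the merged cluster EJV
  updated: d(DY,EJV)=39/2, d(EJV,LS)=35/3, d(EJV,U)=40/3
iteration 5: select LS,U (d=21/2); attach at lengths (17/4, 21/4); label the merged cluster LSU
  updated: d(DY,LSU)=101/6, d(EJV,LSU)=110/9
iteration 6: select EJV,LSU (d=110/9); attach at lengths (28/9, 31/36); label the merged cluster EJLSUV
  updated: d(DY,EJLSUV)=109/6
iteration 7: select DY,EJLSUV (d=109/6); attach at lengths (103/12, 107/36); label the merged cluster DEJLSUVY
final tree: ((D:1/2,Y:1/2):103/12,(((E:2,J:2):1,V:3):28/9,((L:1,S:1):17/4,U:21/4):31/36):107/36)
total length: 1297/36

1297/36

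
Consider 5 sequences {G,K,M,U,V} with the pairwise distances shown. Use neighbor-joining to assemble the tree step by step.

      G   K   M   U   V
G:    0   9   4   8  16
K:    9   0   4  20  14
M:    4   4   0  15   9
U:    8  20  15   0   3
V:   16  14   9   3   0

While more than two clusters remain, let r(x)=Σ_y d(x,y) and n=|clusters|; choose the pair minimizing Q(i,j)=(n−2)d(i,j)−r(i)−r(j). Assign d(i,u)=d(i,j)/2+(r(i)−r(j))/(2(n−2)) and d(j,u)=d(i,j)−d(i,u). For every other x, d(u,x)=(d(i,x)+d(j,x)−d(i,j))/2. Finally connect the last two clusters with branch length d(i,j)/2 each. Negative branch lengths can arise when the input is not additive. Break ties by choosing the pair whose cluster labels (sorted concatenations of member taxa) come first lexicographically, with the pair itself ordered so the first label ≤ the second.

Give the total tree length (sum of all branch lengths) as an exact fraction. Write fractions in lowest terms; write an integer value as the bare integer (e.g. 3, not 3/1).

20

1. join U+V (d=3, Q=-79) ⇒ UV; edges |U|=13/6, |V|=5/6
  updated: d(G,UV)=21/2, d(K,UV)=31/2, d(M,UV)=21/2
2. join G+UV (d=21/2, Q=-39) ⇒ GUV; edges |G|=2, |UV|=17/2
  updated: d(GUV,K)=7, d(GUV,M)=2
3. join GUV+K (d=7, Q=-13) ⇒ GKUV; edges |GUV|=5/2, |K|=9/2
  updated: d(GKUV,M)=-1/2
4. join GKUV+M (d=-1/2) ⇒ GKMUV; edges |GKUV|=-1/4, |M|=-1/4
final tree: (((G:2,(U:13/6,V:5/6):17/2):5/2,K:9/2):-1/4,M:-1/4)
total length: 20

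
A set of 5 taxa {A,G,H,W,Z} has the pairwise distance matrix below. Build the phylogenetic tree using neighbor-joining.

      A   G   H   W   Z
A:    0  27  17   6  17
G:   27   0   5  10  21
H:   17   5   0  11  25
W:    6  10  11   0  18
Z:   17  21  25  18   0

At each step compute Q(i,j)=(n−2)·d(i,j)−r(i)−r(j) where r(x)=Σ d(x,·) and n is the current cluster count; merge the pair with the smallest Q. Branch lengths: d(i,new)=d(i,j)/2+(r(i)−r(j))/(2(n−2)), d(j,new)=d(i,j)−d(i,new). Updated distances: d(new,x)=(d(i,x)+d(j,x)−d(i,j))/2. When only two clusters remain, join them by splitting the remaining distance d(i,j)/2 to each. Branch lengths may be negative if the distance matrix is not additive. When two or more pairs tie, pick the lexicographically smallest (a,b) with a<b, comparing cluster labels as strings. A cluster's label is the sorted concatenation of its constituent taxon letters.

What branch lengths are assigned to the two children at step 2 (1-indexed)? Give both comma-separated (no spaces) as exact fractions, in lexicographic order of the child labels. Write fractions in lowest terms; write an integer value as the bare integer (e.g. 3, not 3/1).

21/4,47/4

step 1: merge (G,H) at d=5, Q=-106; branch lengths G→10/3, H→5/3; new cluster GH
  updated: d(A,GH)=39/2, d(GH,W)=8, d(GH,Z)=41/2
step 2: merge (A,Z) at d=17, Q=-64; branch lengths A→21/4, Z→47/4; new cluster AZ
  updated: d(AZ,GH)=23/2, d(AZ,W)=7/2
step 3: merge (AZ,GH) at d=23/2, Q=-23; branch lengths AZ→7/2, GH→8; new cluster AGHZ
  updated: d(AGHZ,W)=0
step 4: merge (AGHZ,W) at d=0; branch lengths AGHZ→0, W→0; new cluster AGHWZ
final tree: (((A:21/4,Z:47/4):7/2,(G:10/3,H:5/3):8):0,W:0)
total length: 67/2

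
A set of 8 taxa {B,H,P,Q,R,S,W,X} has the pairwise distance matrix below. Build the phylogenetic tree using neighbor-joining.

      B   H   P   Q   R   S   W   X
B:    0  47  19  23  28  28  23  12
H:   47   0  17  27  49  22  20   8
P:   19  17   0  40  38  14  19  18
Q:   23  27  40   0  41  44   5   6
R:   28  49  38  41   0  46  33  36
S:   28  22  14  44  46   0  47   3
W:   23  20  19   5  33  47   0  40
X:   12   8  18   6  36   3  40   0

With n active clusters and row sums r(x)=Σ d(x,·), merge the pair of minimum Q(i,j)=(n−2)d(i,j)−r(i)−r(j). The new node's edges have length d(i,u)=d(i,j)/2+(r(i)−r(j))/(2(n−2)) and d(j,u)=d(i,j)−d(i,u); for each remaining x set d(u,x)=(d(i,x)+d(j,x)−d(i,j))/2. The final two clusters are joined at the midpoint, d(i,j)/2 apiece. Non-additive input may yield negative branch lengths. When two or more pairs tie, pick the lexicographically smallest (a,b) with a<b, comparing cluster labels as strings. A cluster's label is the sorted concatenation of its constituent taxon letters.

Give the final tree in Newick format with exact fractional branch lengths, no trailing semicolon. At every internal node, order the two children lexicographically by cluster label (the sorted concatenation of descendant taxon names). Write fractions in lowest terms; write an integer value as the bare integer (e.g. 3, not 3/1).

step 1: merge (Q,W) at d=5, Q=-343; branch lengths Q→29/12, W→31/12; new cluster QW
  updated: d(B,QW)=41/2, d(H,QW)=21, d(P,QW)=27, d(QW,R)=69/2, d(QW,S)=43, d(QW,X)=41/2
step 2: merge (B,R) at d=28, Q=-246; branch lengths B→63/10, R→217/10; new cluster BR
  updated: d(BR,H)=34, d(BR,P)=29/2, d(BR,QW)=27/2, d(BR,S)=23, d(BR,X)=10
step 3: merge (BR,QW) at d=27/2, Q=-166; branch lengths BR→3, QW→21/2; new cluster BQRW
  updated: d(BQRW,H)=83/4, d(BQRW,P)=14, d(BQRW,S)=105/4, d(BQRW,X)=17/2
step 4: merge (S,X) at d=3, Q=-375/4; branch lengths S→49/8, X→-25/8; new cluster SX
  updated: d(BQRW,SX)=127/8, d(H,SX)=27/2, d(P,SX)=29/2
step 5: merge (BQRW,P) at d=14, Q=-545/8; branch lengths BQRW→265/32, P→183/32; new cluster BPQRW
  updated: d(BPQRW,H)=95/8, d(BPQRW,SX)=131/16
step 6: merge (BPQRW,H) at d=95/8, Q=-537/16; branch lengths BPQRW→105/32, H→275/32; new cluster BHPQRW
  updated: d(BHPQRW,SX)=157/32
step 7: merge (BHPQRW,SX) at d=157/32; branch lengths BHPQRW→157/64, SX→157/64; new cluster BHPQRSWX
final tree: (((((B:63/10,R:217/10):3,(Q:29/12,W:31/12):21/2):265/32,P:183/32):105/32,H:275/32):157/64,(S:49/8,X:-25/8):157/64)
total length: 2569/32

(((((B:63/10,R:217/10):3,(Q:29/12,W:31/12):21/2):265/32,P:183/32):105/32,H:275/32):157/64,(S:49/8,X:-25/8):157/64)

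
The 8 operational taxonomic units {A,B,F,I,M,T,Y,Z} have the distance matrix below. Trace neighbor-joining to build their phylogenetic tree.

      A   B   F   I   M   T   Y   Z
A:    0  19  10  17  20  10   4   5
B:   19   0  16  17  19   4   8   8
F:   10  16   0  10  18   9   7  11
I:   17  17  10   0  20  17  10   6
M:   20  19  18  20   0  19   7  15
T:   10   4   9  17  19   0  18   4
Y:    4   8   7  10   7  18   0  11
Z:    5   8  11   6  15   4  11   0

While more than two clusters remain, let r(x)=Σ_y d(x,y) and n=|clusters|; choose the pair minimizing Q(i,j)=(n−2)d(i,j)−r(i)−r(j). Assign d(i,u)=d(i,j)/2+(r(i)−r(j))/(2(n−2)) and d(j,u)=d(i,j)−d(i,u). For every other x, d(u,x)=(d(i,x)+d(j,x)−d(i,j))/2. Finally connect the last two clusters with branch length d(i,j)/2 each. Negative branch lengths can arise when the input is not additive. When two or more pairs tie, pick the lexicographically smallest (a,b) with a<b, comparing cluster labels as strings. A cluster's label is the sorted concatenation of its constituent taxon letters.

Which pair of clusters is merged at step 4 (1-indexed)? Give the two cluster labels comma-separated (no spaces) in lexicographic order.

step 1: merge (B,T) at d=4, Q=-148; branch lengths B→17/6, T→7/6; new cluster BT
  updated: d(A,BT)=25/2, d(BT,F)=21/2, d(BT,I)=15, d(BT,M)=17, d(BT,Y)=11, d(BT,Z)=4
step 2: merge (M,Y) at d=7, Q=-112; branch lengths M→41/5, Y→-6/5; new cluster MY
  updated: d(A,MY)=17/2, d(BT,MY)=21/2, d(F,MY)=9, d(I,MY)=23/2, d(MY,Z)=19/2
step 3: merge (BT,Z) at d=4, Q=-72; branch lengths BT→33/8, Z→-1/8; new cluster BTZ
  updated: d(A,BTZ)=27/4, d(BTZ,F)=35/4, d(BTZ,I)=17/2, d(BTZ,MY)=8
step 4: merge (F,I) at d=10, Q=-219/4; branch lengths F→83/24, I→157/24; new cluster FI
  updated: d(A,FI)=17/2, d(BTZ,FI)=29/8, d(FI,MY)=21/4
step 5: merge (A,BTZ) at d=27/4, Q=-229/8; branch lengths A→151/32, BTZ→65/32; new cluster ABTZ
  updated: d(ABTZ,FI)=43/16, d(ABTZ,MY)=39/8
step 6: merge (ABTZ,FI) at d=43/16, Q=-205/16; branch lengths ABTZ→37/32, FI→49/32; new cluster ABFITZ
  updated: d(ABFITZ,MY)=119/32
step 7: merge (ABFITZ,MY) at d=119/32; branch lengths ABFITZ→119/64, MY→119/64; new cluster ABFIMTYZ
final tree: (((A:151/32,((B:17/6,T:7/6):33/8,Z:-1/8):65/32):37/32,(F:83/24,I:157/24):49/32):119/64,(M:41/5,Y:-6/5):119/64)
total length: 1221/32

F,I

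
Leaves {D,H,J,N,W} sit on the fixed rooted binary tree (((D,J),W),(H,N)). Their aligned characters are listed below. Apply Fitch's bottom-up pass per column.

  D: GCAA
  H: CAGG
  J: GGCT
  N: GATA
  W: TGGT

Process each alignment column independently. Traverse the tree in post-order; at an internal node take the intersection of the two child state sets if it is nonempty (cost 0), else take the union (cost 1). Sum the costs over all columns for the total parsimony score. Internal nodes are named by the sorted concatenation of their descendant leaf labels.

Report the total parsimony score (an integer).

10

DJ@0: {G} ∩ {G} = {G} (intersection, +0)
DJW@0: {G} ∪ {T} = {G,T} (union, +1)
HN@0: {C} ∪ {G} = {C,G} (union, +1)
DHJNW@0: {G,T} ∩ {C,G} = {G} (intersection, +0)
DJ@1: {C} ∪ {G} = {C,G} (union, +1)
DJW@1: {C,G} ∩ {G} = {G} (intersection, +0)
HN@1: {A} ∩ {A} = {A} (intersection, +0)
DHJNW@1: {G} ∪ {A} = {A,G} (union, +1)
DJ@2: {A} ∪ {C} = {A,C} (union, +1)
DJW@2: {A,C} ∪ {G} = {A,C,G} (union, +1)
HN@2: {G} ∪ {T} = {G,T} (union, +1)
DHJNW@2: {A,C,G} ∩ {G,T} = {G} (intersection, +0)
DJ@3: {A} ∪ {T} = {A,T} (union, +1)
DJW@3: {A,T} ∩ {T} = {T} (intersection, +0)
HN@3: {G} ∪ {A} = {A,G} (union, +1)
DHJNW@3: {T} ∪ {A,G} = {A,G,T} (union, +1)
per-site changes: [2, 2, 3, 3]; total = 10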